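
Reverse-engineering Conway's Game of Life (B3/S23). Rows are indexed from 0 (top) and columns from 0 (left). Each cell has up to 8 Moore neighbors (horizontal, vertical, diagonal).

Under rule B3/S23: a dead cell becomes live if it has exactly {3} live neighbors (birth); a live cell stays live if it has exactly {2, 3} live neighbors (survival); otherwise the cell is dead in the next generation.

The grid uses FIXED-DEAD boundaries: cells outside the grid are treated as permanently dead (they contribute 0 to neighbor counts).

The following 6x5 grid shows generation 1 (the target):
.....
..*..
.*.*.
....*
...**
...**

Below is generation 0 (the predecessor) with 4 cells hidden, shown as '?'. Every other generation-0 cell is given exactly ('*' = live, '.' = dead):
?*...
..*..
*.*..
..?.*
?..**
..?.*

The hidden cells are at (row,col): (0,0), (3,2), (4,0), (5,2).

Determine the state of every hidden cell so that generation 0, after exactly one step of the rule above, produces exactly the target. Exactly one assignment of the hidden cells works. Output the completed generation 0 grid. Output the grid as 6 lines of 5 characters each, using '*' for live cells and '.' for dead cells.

Hidden generation-0 cells (in order): (0,0), (3,2), (4,0), (5,2).
A hidden cell only influences target cells in its own 3x3 neighborhood. Try each of the 2^4 = 16 assignments, step the completed generation 0 forward once under B3/S23, and compare with the target:
  (0,0)=. (3,2)=. (4,0)=. (5,2)=. -> step reproduces the target at every cell -> ACCEPT
  (0,0)=. (3,2)=. (4,0)=. (5,2)=* -> step gives (4,3)='.' but target has '*' -> reject
  (0,0)=. (3,2)=. (4,0)=* (5,2)=. -> step gives (3,1)='*' but target has '.' -> reject
  (0,0)=. (3,2)=. (4,0)=* (5,2)=* -> step gives (3,1)='*' but target has '.' -> reject
  (0,0)=. (3,2)=* (4,0)=. (5,2)=. -> step gives (2,1)='.' but target has '*' -> reject
  (0,0)=. (3,2)=* (4,0)=. (5,2)=* -> step gives (2,1)='.' but target has '*' -> reject
  (0,0)=. (3,2)=* (4,0)=* (5,2)=. -> step gives (2,1)='.' but target has '*' -> reject
  (0,0)=. (3,2)=* (4,0)=* (5,2)=* -> step gives (2,1)='.' but target has '*' -> reject
  (0,0)=* (3,2)=. (4,0)=. (5,2)=. -> step gives (0,1)='*' but target has '.' -> reject
  (0,0)=* (3,2)=. (4,0)=. (5,2)=* -> step gives (0,1)='*' but target has '.' -> reject
  (0,0)=* (3,2)=. (4,0)=* (5,2)=. -> step gives (0,1)='*' but target has '.' -> reject
  (0,0)=* (3,2)=. (4,0)=* (5,2)=* -> step gives (0,1)='*' but target has '.' -> reject
  (0,0)=* (3,2)=* (4,0)=. (5,2)=. -> step gives (0,1)='*' but target has '.' -> reject
  (0,0)=* (3,2)=* (4,0)=. (5,2)=* -> step gives (0,1)='*' but target has '.' -> reject
  (0,0)=* (3,2)=* (4,0)=* (5,2)=. -> step gives (0,1)='*' but target has '.' -> reject
  (0,0)=* (3,2)=* (4,0)=* (5,2)=* -> step gives (0,1)='*' but target has '.' -> reject
Unique solution: (0,0)=dead, (3,2)=dead, (4,0)=dead, (5,2)=dead.
Check: live-neighbor counts of every cell in the completed generation 0:
11210
24220
03131
12242
00133
00132
Applying B3/S23 to generation 0 with these counts gives:
.....
..*..
.*.*.
....*
...**
...**
which matches the target exactly.

Answer: .*...
..*..
*.*..
....*
...**
....*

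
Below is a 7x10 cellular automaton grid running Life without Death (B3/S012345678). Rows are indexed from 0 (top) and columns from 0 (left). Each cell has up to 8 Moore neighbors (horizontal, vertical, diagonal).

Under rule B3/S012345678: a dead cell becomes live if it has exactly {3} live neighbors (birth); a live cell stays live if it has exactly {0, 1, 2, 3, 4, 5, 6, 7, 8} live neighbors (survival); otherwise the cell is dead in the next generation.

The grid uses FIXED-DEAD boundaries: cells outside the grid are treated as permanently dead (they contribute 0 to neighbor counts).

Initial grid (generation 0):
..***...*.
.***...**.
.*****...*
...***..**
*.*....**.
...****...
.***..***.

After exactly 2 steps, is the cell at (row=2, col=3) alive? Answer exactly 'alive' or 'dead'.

Answer: alive

Derivation:
Simulating step by step:
Generation 0 (given above): 34 live cells
Generation 1: 43 live cells
.****..**.
.***.*.***
.*******.*
...*******
*.*....***
...****...
.***..***.
Generation 2: 47 live cells
.****.****
****.*.***
.*******.*
...*******
*.*....***
...****..*
.***..***.

Cell (2,3) at generation 2: 1 -> alive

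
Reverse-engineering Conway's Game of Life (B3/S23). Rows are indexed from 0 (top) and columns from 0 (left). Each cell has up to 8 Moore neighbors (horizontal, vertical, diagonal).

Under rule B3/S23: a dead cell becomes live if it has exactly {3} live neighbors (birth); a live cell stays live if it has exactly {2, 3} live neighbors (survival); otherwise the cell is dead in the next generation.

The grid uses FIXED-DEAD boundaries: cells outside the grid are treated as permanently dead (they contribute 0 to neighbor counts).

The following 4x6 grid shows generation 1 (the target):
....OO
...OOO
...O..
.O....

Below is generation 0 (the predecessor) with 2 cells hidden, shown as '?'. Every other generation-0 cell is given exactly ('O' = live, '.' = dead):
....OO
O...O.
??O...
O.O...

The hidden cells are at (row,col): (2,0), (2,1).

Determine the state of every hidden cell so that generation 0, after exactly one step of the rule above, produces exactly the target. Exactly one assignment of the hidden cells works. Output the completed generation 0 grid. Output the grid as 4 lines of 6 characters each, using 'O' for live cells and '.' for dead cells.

Answer: ....OO
O...O.
..O...
O.O...

Derivation:
Hidden generation-0 cells (in order): (2,0), (2,1).
A hidden cell only influences target cells in its own 3x3 neighborhood. Try each of the 2^2 = 4 assignments, step the completed generation 0 forward once under B3/S23, and compare with the target:
  (2,0)=. (2,1)=. -> step reproduces the target at every cell -> ACCEPT
  (2,0)=. (2,1)=O -> step gives (1,1)='O' but target has '.' -> reject
  (2,0)=O (2,1)=. -> step gives (1,1)='O' but target has '.' -> reject
  (2,0)=O (2,1)=O -> step gives (1,0)='O' but target has '.' -> reject
Unique solution: (2,0)=dead, (2,1)=dead.
Check: live-neighbor counts of every cell in the completed generation 0:
110222
021323
241311
031200
Applying B3/S23 to generation 0 with these counts gives:
....OO
...OOO
...O..
.O....
which matches the target exactly.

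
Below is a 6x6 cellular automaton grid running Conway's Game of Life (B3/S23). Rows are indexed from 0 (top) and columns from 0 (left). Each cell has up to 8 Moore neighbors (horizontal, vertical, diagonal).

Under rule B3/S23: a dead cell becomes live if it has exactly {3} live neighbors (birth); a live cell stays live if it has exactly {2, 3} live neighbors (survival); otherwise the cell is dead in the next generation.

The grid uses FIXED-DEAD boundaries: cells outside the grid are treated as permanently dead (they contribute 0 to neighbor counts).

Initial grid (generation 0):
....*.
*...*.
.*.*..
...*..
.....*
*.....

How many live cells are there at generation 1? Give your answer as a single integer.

Answer: 7

Derivation:
Simulating step by step:
Generation 0 (given above): 8 live cells
Generation 1: 7 live cells
......
...**.
..***.
..*.*.
......
......
Population at generation 1: 7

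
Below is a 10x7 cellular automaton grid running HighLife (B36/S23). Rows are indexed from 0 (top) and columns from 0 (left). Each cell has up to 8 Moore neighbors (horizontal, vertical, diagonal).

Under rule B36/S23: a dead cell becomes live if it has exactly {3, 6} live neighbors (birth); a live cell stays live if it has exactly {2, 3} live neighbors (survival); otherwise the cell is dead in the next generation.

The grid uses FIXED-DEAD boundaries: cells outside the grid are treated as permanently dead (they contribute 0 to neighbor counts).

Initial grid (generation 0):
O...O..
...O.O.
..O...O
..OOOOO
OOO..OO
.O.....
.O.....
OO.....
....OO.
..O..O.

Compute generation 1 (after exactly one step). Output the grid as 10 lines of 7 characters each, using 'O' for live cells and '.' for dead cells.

Simulating step by step:
Generation 0 (given above): 24 live cells
Generation 1: 18 live cells
(generation 1 grid is the final answer)

Answer: ....O..
...OOO.
..O...O
....O..
O.....O
.......
.OO....
OO.....
.O..OO.
....OO.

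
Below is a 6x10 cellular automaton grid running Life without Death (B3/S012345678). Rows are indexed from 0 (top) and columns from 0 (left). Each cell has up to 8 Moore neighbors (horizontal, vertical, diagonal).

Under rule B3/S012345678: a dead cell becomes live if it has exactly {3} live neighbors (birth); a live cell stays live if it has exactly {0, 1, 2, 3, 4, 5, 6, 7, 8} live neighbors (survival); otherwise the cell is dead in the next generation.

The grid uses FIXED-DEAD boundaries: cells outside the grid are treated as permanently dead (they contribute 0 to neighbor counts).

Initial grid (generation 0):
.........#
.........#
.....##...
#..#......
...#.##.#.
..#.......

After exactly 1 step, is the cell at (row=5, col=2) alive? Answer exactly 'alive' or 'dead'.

Answer: alive

Derivation:
Simulating step by step:
Generation 0 (given above): 11 live cells
Generation 1: 14 live cells
.........#
.........#
.....##...
#..#...#..
..#####.#.
..#.......

Cell (5,2) at generation 1: 1 -> alive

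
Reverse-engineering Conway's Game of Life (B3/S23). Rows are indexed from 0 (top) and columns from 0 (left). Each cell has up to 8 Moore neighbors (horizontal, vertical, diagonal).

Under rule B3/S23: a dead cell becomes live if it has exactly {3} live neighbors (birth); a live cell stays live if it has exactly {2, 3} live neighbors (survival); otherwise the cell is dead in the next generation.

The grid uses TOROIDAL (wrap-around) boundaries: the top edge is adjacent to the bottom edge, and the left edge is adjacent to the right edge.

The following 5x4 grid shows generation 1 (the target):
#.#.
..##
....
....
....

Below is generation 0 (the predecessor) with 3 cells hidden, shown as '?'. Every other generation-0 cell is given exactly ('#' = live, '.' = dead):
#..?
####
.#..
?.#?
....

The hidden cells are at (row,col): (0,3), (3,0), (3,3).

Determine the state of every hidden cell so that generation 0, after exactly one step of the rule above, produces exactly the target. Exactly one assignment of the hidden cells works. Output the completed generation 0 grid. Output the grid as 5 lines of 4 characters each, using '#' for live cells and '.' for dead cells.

Answer: #...
####
.#..
..#.
....

Derivation:
Hidden generation-0 cells (in order): (0,3), (3,0), (3,3).
A hidden cell only influences target cells in its own 3x3 neighborhood. Try each of the 2^3 = 8 assignments, step the completed generation 0 forward once under B3/S23, and compare with the target:
  (0,3)=. (3,0)=. (3,3)=. -> step reproduces the target at every cell -> ACCEPT
  (0,3)=. (3,0)=. (3,3)=# -> step gives (3,2)='#' but target has '.' -> reject
  (0,3)=. (3,0)=# (3,3)=. -> step gives (3,1)='#' but target has '.' -> reject
  (0,3)=. (3,0)=# (3,3)=# -> step gives (3,0)='#' but target has '.' -> reject
  (0,3)=# (3,0)=. (3,3)=. -> step gives (0,0)='.' but target has '#' -> reject
  (0,3)=# (3,0)=. (3,3)=# -> step gives (0,0)='.' but target has '#' -> reject
  (0,3)=# (3,0)=# (3,3)=. -> step gives (0,0)='.' but target has '#' -> reject
  (0,3)=# (3,0)=# (3,3)=# -> step gives (0,0)='.' but target has '#' -> reject
Unique solution: (0,3)=dead, (3,0)=dead, (3,3)=dead.
Check: live-neighbor counts of every cell in the completed generation 0:
3434
4433
4454
1211
1212
Applying B3/S23 to generation 0 with these counts gives:
#.#.
..##
....
....
....
which matches the target exactly.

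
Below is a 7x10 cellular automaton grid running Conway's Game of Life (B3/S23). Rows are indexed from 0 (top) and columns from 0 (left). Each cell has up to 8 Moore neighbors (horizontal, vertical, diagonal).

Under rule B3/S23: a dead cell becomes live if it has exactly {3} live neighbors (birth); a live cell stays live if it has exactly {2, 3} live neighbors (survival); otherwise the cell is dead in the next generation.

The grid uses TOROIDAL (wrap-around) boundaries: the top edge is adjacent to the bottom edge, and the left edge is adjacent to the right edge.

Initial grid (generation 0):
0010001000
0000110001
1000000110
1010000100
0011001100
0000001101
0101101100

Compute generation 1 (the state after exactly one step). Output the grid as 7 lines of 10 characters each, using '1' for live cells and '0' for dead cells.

Simulating step by step:
Generation 0 (given above): 23 live cells
Generation 1: 23 live cells
(generation 1 grid is the final answer)

Answer: 0010001100
0000011111
1100001110
0011000001
0111000000
0000100000
0011000010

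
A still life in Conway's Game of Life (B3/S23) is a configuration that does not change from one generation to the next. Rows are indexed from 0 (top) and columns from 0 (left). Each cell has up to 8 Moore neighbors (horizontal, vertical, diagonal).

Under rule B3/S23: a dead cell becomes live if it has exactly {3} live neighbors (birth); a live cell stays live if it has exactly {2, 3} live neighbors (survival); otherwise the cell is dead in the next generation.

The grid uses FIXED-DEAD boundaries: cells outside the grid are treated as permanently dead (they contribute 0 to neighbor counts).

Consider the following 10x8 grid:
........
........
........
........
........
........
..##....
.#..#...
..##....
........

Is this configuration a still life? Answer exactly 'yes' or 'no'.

Answer: yes

Derivation:
Compute generation 1 and compare to generation 0 (given above):
Generation 1:
........
........
........
........
........
........
..##....
.#..#...
..##....
........
The grids are IDENTICAL -> still life.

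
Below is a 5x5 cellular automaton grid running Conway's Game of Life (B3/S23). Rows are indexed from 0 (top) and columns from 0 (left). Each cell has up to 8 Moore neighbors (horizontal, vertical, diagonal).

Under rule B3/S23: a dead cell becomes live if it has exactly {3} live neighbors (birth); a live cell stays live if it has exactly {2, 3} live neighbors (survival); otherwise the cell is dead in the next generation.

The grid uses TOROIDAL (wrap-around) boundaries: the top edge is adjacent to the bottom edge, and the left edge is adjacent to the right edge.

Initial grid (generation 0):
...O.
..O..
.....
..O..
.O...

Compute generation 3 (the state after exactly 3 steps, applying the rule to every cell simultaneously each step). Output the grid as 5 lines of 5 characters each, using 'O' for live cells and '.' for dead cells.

Simulating step by step:
Generation 0 (given above): 4 live cells
Generation 1: 2 live cells
..O..
.....
.....
.....
..O..
Generation 2: 0 live cells
.....
.....
.....
.....
.....
Generation 3: 0 live cells
(generation 3 grid is the final answer)

Answer: .....
.....
.....
.....
.....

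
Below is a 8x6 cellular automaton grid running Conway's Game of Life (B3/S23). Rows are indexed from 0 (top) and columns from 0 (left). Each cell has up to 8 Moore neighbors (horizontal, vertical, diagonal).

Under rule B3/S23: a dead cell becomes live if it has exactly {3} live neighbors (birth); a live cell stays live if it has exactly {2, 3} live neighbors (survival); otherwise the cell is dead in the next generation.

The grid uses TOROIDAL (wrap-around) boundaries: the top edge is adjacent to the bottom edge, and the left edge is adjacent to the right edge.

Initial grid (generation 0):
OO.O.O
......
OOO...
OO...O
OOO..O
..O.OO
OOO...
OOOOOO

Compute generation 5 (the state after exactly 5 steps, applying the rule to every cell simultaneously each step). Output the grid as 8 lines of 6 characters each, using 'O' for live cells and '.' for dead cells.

Answer: ......
......
..OO..
.O..O.
..OO..
...O..
......
......

Derivation:
Simulating step by step:
Generation 0 (given above): 26 live cells
Generation 1: 7 live cells
...O..
.....O
..O..O
......
..OO..
....O.
......
......
Generation 2: 5 live cells
......
....O.
......
..OO..
...O..
...O..
......
......
Generation 3: 5 live cells
......
......
...O..
..OO..
...OO.
......
......
......
Generation 4: 6 live cells
......
......
..OO..
..O...
..OOO.
......
......
......
Generation 5: 7 live cells
(generation 5 grid is the final answer)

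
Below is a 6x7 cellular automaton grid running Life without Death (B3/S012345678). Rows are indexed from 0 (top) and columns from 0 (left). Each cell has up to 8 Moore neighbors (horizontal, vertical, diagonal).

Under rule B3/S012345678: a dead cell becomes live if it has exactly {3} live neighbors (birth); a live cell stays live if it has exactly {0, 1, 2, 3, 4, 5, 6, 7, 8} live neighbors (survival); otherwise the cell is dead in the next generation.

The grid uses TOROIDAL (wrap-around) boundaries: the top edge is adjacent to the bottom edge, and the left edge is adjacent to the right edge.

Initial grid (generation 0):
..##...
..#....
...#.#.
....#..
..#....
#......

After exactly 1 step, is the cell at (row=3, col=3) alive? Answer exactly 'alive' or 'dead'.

Simulating step by step:
Generation 0 (given above): 8 live cells
Generation 1: 15 live cells
.###...
..#.#..
...###.
...##..
..#....
####...

Cell (3,3) at generation 1: 1 -> alive

Answer: alive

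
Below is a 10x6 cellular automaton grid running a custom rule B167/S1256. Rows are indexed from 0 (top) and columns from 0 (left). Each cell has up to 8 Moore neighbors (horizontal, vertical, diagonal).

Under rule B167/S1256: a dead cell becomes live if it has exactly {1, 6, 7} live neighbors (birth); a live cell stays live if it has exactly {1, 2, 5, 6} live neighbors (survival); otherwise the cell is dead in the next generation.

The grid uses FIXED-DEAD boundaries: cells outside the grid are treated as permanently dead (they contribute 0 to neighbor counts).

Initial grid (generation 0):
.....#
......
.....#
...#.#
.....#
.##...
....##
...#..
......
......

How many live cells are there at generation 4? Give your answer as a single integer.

Simulating step by step:
Generation 0 (given above): 10 live cells
Generation 1: 19 live cells
....#.
......
..##.#
..#..#
#....#
###...
#...##
..##..
..###.
......
Generation 2: 21 live cells
...#.#
.#....
..##.#
#.#..#
#....#
..#...
#...##
#..#..
....##
.#...#
Generation 3: 22 live cells
##....
##....
...#.#
#.#..#
#....#
......
#...##
#.##..
.....#
#.##.#
Generation 4: 22 live cells
......
...#.#
...#.#
#.#..#
#.##.#
...#..
#...##
#.##..
.....#
..##.#
Population at generation 4: 22

Answer: 22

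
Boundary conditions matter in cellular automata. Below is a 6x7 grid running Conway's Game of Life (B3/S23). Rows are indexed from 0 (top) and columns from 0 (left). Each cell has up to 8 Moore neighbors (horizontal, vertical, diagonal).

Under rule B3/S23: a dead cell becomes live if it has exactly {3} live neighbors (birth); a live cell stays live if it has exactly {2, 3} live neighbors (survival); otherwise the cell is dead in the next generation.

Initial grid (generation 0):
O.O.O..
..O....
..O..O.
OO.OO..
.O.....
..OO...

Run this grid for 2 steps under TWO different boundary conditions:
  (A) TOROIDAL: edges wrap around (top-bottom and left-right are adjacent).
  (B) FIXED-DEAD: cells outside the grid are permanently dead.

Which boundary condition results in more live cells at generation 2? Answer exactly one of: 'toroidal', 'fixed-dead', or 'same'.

Under TOROIDAL boundary, generation 2:
.OO....
.OO....
..O.O..
O...OO.
O...O..
..OO...
Population = 13

Under FIXED-DEAD boundary, generation 2:
..O....
.OO....
..O.O..
O...OO.
O...O..
.O.....
Population = 11

Comparison: toroidal=13, fixed-dead=11 -> toroidal

Answer: toroidal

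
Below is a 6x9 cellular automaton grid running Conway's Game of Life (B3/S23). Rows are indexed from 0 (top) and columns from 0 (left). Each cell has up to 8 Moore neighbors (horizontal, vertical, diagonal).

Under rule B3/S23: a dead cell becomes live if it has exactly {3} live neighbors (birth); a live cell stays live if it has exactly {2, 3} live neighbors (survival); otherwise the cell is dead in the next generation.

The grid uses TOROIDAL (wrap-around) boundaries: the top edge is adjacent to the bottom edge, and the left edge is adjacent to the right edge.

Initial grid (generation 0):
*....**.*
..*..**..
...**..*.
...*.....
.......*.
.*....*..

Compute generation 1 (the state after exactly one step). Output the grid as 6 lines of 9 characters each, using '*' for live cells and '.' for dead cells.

Simulating step by step:
Generation 0 (given above): 14 live cells
Generation 1: 15 live cells
(generation 1 grid is the final answer)

Answer: **.......
...*....*
..*****..
...**....
.........
*....**.*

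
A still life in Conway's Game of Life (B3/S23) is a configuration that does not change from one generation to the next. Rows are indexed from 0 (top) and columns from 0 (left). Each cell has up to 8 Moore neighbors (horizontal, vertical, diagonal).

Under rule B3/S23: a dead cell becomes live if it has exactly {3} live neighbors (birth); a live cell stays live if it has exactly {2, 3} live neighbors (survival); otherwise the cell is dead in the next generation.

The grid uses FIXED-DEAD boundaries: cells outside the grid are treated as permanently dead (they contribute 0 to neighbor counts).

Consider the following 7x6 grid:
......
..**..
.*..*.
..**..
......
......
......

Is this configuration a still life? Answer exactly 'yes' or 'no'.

Answer: yes

Derivation:
Compute generation 1 and compare to generation 0 (given above):
Generation 1:
......
..**..
.*..*.
..**..
......
......
......
The grids are IDENTICAL -> still life.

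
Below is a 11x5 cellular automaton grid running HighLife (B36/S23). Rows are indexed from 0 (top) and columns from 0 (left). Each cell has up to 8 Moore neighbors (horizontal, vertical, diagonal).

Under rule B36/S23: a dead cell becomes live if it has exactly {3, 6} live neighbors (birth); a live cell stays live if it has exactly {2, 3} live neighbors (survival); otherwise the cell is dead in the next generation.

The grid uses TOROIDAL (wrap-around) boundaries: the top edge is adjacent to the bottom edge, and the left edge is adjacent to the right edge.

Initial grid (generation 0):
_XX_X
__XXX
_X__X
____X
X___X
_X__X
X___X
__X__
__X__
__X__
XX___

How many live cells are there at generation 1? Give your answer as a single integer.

Answer: 23

Derivation:
Simulating step by step:
Generation 0 (given above): 20 live cells
Generation 1: 23 live cells
____X
____X
__X_X
___XX
___XX
XX_X_
XX_XX
_X_X_
_XXX_
__X__
X__X_
Population at generation 1: 23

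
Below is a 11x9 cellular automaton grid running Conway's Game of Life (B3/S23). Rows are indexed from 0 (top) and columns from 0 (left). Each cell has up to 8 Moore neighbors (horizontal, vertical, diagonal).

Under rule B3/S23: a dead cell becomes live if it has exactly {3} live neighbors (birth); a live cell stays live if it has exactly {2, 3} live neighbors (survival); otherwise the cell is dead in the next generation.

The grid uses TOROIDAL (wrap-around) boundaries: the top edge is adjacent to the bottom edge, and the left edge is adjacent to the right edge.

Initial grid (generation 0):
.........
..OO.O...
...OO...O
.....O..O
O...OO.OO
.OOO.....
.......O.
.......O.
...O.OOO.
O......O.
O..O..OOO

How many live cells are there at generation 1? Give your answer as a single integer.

Answer: 40

Derivation:
Simulating step by step:
Generation 0 (given above): 29 live cells
Generation 1: 40 live cells
..OOO.OOO
..OO.....
..OO.O...
...O.OO..
OOOOOOOOO
OOOOO.OO.
..O......
.......OO
.......O.
O...OO...
O.....OO.
Population at generation 1: 40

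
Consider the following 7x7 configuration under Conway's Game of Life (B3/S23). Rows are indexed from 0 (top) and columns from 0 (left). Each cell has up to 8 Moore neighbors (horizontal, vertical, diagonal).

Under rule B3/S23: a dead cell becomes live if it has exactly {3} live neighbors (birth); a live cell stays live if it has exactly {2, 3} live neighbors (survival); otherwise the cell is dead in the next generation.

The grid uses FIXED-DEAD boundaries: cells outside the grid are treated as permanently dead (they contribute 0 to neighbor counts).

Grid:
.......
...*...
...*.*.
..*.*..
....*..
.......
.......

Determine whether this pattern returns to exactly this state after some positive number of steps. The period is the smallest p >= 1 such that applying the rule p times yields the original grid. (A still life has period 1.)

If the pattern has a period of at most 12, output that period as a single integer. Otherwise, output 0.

Answer: 2

Derivation:
Simulating and comparing each generation to the original:
Gen 0 (original, given above): 6 live cells
Gen 1: 6 live cells, differs from original
Gen 2: 6 live cells, MATCHES original -> period = 2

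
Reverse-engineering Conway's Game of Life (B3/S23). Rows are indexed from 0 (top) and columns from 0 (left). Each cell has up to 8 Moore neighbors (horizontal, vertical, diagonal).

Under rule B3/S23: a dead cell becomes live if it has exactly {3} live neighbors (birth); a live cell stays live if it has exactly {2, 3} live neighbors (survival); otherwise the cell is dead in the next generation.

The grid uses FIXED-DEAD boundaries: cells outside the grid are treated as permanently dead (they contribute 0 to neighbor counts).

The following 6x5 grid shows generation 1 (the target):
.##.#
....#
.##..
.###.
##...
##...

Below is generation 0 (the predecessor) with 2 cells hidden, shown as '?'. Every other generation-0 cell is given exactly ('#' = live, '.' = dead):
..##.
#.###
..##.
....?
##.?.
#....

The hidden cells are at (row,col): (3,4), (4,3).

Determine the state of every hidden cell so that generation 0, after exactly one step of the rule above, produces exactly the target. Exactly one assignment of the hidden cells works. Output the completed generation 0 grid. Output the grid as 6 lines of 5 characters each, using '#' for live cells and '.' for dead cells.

Answer: ..##.
#.###
..##.
....#
##...
#....

Derivation:
Hidden generation-0 cells (in order): (3,4), (4,3).
A hidden cell only influences target cells in its own 3x3 neighborhood. Try each of the 2^2 = 4 assignments, step the completed generation 0 forward once under B3/S23, and compare with the target:
  (3,4)=. (4,3)=. -> step gives (2,4)='#' but target has '.' -> reject
  (3,4)=. (4,3)=# -> step gives (2,4)='#' but target has '.' -> reject
  (3,4)=# (4,3)=. -> step reproduces the target at every cell -> ACCEPT
  (3,4)=# (4,3)=# -> step gives (3,2)='.' but target has '#' -> reject
Unique solution: (3,4)=live, (4,3)=dead.
Check: live-neighbor counts of every cell in the completed generation 0:
13343
04563
13354
23331
22111
23100
Applying B3/S23 to generation 0 with these counts gives:
.##.#
....#
.##..
.###.
##...
##...
which matches the target exactly.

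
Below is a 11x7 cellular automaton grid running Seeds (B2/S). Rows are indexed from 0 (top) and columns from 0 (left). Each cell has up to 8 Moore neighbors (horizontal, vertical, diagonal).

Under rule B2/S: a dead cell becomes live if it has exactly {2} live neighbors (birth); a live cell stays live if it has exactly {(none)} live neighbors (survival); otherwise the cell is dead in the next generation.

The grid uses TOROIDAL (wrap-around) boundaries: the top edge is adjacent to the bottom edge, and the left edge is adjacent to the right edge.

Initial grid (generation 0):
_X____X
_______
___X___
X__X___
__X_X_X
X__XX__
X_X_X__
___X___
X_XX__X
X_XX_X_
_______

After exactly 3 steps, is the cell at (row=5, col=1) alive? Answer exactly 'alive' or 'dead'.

Simulating step by step:
Generation 0 (given above): 23 live cells
Generation 1: 15 live cells
X______
X_X____
__X_X__
_X___XX
_______
_______
_____XX
_____X_
_____X_
_______
___XXX_
Generation 2: 18 live cells
__X__X_
______X
_______
X_XXX__
X____XX
_____XX
____X__
_______
____X_X
___X__X
______X
Generation 3: 19 live cells
X______
_____X_
XXX_XXX
_______
__X____
_______
______X
___XX__
X__X___
____X__
X_XXX__

Cell (5,1) at generation 3: 0 -> dead

Answer: dead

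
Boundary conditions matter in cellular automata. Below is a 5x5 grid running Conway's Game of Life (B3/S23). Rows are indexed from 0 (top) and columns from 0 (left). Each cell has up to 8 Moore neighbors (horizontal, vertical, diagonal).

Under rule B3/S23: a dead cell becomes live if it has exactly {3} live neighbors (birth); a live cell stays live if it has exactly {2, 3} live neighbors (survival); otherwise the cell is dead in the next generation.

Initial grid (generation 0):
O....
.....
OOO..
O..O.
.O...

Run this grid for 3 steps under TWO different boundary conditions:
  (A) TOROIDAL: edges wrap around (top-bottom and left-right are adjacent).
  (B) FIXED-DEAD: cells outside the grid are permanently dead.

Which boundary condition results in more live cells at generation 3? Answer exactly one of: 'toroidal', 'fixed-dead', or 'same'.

Answer: toroidal

Derivation:
Under TOROIDAL boundary, generation 3:
.O.OO
O..OO
...OO
..OO.
.OOO.
Population = 13

Under FIXED-DEAD boundary, generation 3:
.....
.....
OO...
.....
.....
Population = 2

Comparison: toroidal=13, fixed-dead=2 -> toroidal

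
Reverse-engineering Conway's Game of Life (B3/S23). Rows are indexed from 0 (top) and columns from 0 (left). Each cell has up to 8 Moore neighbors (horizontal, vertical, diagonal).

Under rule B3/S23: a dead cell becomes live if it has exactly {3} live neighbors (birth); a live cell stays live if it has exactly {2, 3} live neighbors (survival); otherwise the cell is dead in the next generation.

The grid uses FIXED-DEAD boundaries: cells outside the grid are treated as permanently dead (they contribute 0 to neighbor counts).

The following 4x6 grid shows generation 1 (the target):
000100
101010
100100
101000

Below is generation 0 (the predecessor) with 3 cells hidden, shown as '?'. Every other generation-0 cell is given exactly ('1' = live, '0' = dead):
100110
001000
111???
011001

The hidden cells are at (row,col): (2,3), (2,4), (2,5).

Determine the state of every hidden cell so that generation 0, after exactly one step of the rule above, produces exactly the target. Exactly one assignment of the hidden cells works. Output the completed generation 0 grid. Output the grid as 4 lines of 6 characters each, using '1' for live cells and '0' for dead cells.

Hidden generation-0 cells (in order): (2,3), (2,4), (2,5).
A hidden cell only influences target cells in its own 3x3 neighborhood. Try each of the 2^3 = 8 assignments, step the completed generation 0 forward once under B3/S23, and compare with the target:
  (2,3)=0 (2,4)=0 (2,5)=0 -> step gives (1,4)='0' but target has '1' -> reject
  (2,3)=0 (2,4)=0 (2,5)=1 -> step reproduces the target at every cell -> ACCEPT
  (2,3)=0 (2,4)=1 (2,5)=0 -> step gives (2,3)='0' but target has '1' -> reject
  (2,3)=0 (2,4)=1 (2,5)=1 -> step gives (1,4)='0' but target has '1' -> reject
  (2,3)=1 (2,4)=0 (2,5)=0 -> step gives (1,2)='0' but target has '1' -> reject
  (2,3)=1 (2,4)=0 (2,5)=1 -> step gives (1,2)='0' but target has '1' -> reject
  (2,3)=1 (2,4)=1 (2,5)=0 -> step gives (1,2)='0' but target has '1' -> reject
  (2,3)=1 (2,4)=1 (2,5)=1 -> step gives (1,2)='0' but target has '1' -> reject
Unique solution: (2,3)=dead, (2,4)=dead, (2,5)=live.
Check: live-neighbor counts of every cell in the completed generation 0:
022211
353432
254321
343221
Applying B3/S23 to generation 0 with these counts gives:
000100
101010
100100
101000
which matches the target exactly.

Answer: 100110
001000
111001
011001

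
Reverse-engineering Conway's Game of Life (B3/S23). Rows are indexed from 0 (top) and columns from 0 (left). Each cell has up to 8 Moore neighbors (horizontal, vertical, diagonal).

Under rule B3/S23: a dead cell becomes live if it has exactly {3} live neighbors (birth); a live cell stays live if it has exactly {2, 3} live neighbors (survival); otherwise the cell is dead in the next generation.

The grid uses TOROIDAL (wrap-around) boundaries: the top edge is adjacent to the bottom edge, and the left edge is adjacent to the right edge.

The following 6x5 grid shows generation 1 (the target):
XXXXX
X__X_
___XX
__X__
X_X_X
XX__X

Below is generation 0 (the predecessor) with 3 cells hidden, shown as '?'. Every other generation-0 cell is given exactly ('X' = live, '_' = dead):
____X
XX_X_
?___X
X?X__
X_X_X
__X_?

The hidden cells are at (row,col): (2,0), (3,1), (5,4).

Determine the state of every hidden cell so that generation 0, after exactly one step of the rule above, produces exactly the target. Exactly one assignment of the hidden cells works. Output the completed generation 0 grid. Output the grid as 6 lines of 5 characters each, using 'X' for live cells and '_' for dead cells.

Hidden generation-0 cells (in order): (2,0), (3,1), (5,4).
A hidden cell only influences target cells in its own 3x3 neighborhood. Try each of the 2^3 = 8 assignments, step the completed generation 0 forward once under B3/S23, and compare with the target:
  (2,0)=_ (3,1)=_ (5,4)=_ -> step gives (2,2)='X' but target has '_' -> reject
  (2,0)=_ (3,1)=_ (5,4)=X -> step gives (0,0)='_' but target has 'X' -> reject
  (2,0)=_ (3,1)=X (5,4)=_ -> step reproduces the target at every cell -> ACCEPT
  (2,0)=_ (3,1)=X (5,4)=X -> step gives (0,0)='_' but target has 'X' -> reject
  (2,0)=X (3,1)=_ (5,4)=_ -> step gives (1,0)='_' but target has 'X' -> reject
  (2,0)=X (3,1)=_ (5,4)=X -> step gives (0,0)='_' but target has 'X' -> reject
  (2,0)=X (3,1)=X (5,4)=_ -> step gives (1,0)='_' but target has 'X' -> reject
  (2,0)=X (3,1)=X (5,4)=X -> step gives (0,0)='_' but target has 'X' -> reject
Unique solution: (2,0)=dead, (3,1)=live, (5,4)=dead.
Check: live-neighbor counts of every cell in the completed generation 0:
33332
31224
55433
44244
36342
33143
Applying B3/S23 to generation 0 with these counts gives:
XXXXX
X__X_
___XX
__X__
X_X_X
XX__X
which matches the target exactly.

Answer: ____X
XX_X_
____X
XXX__
X_X_X
__X__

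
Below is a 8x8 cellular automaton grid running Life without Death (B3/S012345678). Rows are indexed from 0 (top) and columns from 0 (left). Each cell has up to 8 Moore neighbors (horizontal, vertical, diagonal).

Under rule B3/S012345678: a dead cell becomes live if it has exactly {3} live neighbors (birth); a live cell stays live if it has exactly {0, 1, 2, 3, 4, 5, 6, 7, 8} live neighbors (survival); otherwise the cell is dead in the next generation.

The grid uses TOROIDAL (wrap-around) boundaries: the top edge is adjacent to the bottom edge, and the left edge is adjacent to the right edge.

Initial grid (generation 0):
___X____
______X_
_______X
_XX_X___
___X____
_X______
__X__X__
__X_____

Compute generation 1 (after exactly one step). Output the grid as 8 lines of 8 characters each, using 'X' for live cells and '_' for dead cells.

Answer: ___X____
______X_
_______X
_XXXX___
_X_X____
_XX_____
_XX__X__
__XX____

Derivation:
Simulating step by step:
Generation 0 (given above): 11 live cells
Generation 1: 16 live cells
(generation 1 grid is the final answer)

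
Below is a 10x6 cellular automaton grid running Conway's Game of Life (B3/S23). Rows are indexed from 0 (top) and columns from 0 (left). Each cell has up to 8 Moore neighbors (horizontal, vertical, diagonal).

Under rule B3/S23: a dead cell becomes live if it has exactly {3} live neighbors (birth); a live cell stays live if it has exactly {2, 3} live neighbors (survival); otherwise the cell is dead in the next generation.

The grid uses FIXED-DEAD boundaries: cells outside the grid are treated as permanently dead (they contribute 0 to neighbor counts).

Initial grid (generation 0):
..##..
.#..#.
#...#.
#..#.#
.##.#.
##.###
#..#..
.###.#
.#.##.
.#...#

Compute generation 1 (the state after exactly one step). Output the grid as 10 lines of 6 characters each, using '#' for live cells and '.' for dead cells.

Simulating step by step:
Generation 0 (given above): 28 live cells
Generation 1: 26 live cells
(generation 1 grid is the final answer)

Answer: ..##..
.##.#.
##.###
#.##.#
......
#....#
#....#
##....
##.#.#
..#.#.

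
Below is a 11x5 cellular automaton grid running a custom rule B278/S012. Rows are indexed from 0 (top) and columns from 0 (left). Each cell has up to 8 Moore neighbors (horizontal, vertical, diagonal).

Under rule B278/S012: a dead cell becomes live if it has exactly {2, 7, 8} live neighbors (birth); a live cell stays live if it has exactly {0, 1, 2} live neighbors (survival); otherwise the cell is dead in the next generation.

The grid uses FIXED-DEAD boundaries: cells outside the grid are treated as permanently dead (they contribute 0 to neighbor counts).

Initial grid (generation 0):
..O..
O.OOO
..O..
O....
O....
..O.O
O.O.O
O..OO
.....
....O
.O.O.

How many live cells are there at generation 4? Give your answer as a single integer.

Simulating step by step:
Generation 0 (given above): 19 live cells
Generation 1: 25 live cells
..O.O
O...O
O.O.O
O....
O..O.
O.O.O
O.O..
O.O.O
.....
..OOO
.OOOO
Generation 2: 26 live cells
.OO.O
O.O.O
O.O.O
O.O.O
O.OOO
O.O.O
O.O.O
O.O.O
.....
.....
.O...
Generation 3: 22 live cells
O.O.O
O...O
O.O.O
O..O.
O....
O..O.
O.O.O
O.O.O
.O.O.
.....
.O...
Generation 4: 33 live cells
O.O.O
O.O.O
O.O.O
O.OOO
O.OOO
O.OOO
O.O.O
O...O
OO.OO
OO...
.O...
Population at generation 4: 33

Answer: 33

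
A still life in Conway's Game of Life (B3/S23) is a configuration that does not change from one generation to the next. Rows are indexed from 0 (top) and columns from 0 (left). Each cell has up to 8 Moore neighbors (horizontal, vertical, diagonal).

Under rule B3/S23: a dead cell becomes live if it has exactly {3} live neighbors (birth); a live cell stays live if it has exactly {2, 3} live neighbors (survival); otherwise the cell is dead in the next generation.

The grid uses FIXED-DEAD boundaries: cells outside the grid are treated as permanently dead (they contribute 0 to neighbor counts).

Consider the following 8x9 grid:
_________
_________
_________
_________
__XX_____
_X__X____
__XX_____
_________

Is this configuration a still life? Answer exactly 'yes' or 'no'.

Compute generation 1 and compare to generation 0 (given above):
Generation 1:
_________
_________
_________
_________
__XX_____
_X__X____
__XX_____
_________
The grids are IDENTICAL -> still life.

Answer: yes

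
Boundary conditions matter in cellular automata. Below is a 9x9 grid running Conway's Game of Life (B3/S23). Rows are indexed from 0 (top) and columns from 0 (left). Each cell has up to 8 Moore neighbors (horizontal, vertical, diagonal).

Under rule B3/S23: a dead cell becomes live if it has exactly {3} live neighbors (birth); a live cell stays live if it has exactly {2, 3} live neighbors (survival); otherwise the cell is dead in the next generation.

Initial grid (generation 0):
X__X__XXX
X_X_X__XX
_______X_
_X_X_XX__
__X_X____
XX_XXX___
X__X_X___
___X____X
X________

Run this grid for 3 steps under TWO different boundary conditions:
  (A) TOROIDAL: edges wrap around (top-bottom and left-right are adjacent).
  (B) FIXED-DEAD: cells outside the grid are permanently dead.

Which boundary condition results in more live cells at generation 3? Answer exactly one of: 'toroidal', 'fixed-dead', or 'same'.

Under TOROIDAL boundary, generation 3:
_______X_
_______X_
_X____X__
_______X_
X_XXX_X__
__X_X_X__
______X__
_________
X_______X
Population = 16

Under FIXED-DEAD boundary, generation 3:
_________
XX____XX_
XX____XX_
_XX______
_XXXX_X__
X___X_X__
_XX___X__
_X_______
_________
Population = 22

Comparison: toroidal=16, fixed-dead=22 -> fixed-dead

Answer: fixed-dead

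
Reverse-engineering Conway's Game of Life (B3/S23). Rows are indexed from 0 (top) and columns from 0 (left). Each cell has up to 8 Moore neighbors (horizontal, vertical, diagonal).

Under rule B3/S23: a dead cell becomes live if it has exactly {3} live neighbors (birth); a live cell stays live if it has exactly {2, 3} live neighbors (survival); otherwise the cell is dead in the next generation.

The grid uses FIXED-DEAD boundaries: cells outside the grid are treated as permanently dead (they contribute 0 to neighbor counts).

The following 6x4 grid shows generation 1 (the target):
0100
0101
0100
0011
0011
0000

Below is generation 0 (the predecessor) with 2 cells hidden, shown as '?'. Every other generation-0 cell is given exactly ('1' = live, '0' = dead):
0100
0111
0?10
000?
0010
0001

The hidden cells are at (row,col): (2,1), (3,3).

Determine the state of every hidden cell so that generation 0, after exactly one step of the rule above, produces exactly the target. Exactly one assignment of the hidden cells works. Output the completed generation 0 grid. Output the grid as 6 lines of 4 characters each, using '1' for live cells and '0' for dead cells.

Answer: 0100
0111
0010
0001
0010
0001

Derivation:
Hidden generation-0 cells (in order): (2,1), (3,3).
A hidden cell only influences target cells in its own 3x3 neighborhood. Try each of the 2^2 = 4 assignments, step the completed generation 0 forward once under B3/S23, and compare with the target:
  (2,1)=0 (3,3)=0 -> step gives (2,2)='1' but target has '0' -> reject
  (2,1)=0 (3,3)=1 -> step reproduces the target at every cell -> ACCEPT
  (2,1)=1 (3,3)=0 -> step gives (1,0)='1' but target has '0' -> reject
  (2,1)=1 (3,3)=1 -> step gives (1,0)='1' but target has '0' -> reject
Unique solution: (2,1)=dead, (3,3)=live.
Check: live-neighbor counts of every cell in the completed generation 0:
2242
2342
1344
0232
0123
0121
Applying B3/S23 to generation 0 with these counts gives:
0100
0101
0100
0011
0011
0000
which matches the target exactly.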